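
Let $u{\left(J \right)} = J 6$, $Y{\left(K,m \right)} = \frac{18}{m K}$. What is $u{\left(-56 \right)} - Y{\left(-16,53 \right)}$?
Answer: $- \frac{142455}{424} \approx -335.98$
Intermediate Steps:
$Y{\left(K,m \right)} = \frac{18}{K m}$
$u{\left(J \right)} = 6 J$
$u{\left(-56 \right)} - Y{\left(-16,53 \right)} = 6 \left(-56\right) - \frac{18}{\left(-16\right) 53} = -336 - 18 \left(- \frac{1}{16}\right) \frac{1}{53} = -336 - - \frac{9}{424} = -336 + \frac{9}{424} = - \frac{142455}{424}$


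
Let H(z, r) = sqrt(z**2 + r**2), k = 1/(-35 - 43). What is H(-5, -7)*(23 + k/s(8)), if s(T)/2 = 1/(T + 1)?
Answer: 1193*sqrt(74)/52 ≈ 197.36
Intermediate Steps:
s(T) = 2/(1 + T) (s(T) = 2/(T + 1) = 2/(1 + T))
k = -1/78 (k = 1/(-78) = -1/78 ≈ -0.012821)
H(z, r) = sqrt(r**2 + z**2)
H(-5, -7)*(23 + k/s(8)) = sqrt((-7)**2 + (-5)**2)*(23 - 1/(78*(2/(1 + 8)))) = sqrt(49 + 25)*(23 - 1/(78*(2/9))) = sqrt(74)*(23 - 1/(78*(2*(1/9)))) = sqrt(74)*(23 - 1/(78*2/9)) = sqrt(74)*(23 - 1/78*9/2) = sqrt(74)*(23 - 3/52) = sqrt(74)*(1193/52) = 1193*sqrt(74)/52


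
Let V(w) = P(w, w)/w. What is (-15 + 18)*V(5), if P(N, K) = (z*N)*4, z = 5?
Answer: 60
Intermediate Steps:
P(N, K) = 20*N (P(N, K) = (5*N)*4 = 20*N)
V(w) = 20 (V(w) = (20*w)/w = 20)
(-15 + 18)*V(5) = (-15 + 18)*20 = 3*20 = 60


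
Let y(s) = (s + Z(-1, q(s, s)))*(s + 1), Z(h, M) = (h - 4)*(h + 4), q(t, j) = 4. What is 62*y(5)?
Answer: -3720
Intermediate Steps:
Z(h, M) = (-4 + h)*(4 + h)
y(s) = (1 + s)*(-15 + s) (y(s) = (s + (-16 + (-1)**2))*(s + 1) = (s + (-16 + 1))*(1 + s) = (s - 15)*(1 + s) = (-15 + s)*(1 + s) = (1 + s)*(-15 + s))
62*y(5) = 62*(-15 + 5**2 - 14*5) = 62*(-15 + 25 - 70) = 62*(-60) = -3720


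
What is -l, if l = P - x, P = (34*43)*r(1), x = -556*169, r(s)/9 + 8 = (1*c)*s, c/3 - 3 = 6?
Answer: -343966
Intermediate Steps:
c = 27 (c = 9 + 3*6 = 9 + 18 = 27)
r(s) = -72 + 243*s (r(s) = -72 + 9*((1*27)*s) = -72 + 9*(27*s) = -72 + 243*s)
x = -93964
P = 250002 (P = (34*43)*(-72 + 243*1) = 1462*(-72 + 243) = 1462*171 = 250002)
l = 343966 (l = 250002 - 1*(-93964) = 250002 + 93964 = 343966)
-l = -1*343966 = -343966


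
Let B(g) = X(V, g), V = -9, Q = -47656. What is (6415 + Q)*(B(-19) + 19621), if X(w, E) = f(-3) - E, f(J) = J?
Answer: -809849517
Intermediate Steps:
X(w, E) = -3 - E
B(g) = -3 - g
(6415 + Q)*(B(-19) + 19621) = (6415 - 47656)*((-3 - 1*(-19)) + 19621) = -41241*((-3 + 19) + 19621) = -41241*(16 + 19621) = -41241*19637 = -809849517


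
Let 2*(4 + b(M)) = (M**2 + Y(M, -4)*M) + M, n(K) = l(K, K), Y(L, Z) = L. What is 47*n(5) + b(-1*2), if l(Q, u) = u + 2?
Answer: 328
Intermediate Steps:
l(Q, u) = 2 + u
n(K) = 2 + K
b(M) = -4 + M**2 + M/2 (b(M) = -4 + ((M**2 + M*M) + M)/2 = -4 + ((M**2 + M**2) + M)/2 = -4 + (2*M**2 + M)/2 = -4 + (M + 2*M**2)/2 = -4 + (M**2 + M/2) = -4 + M**2 + M/2)
47*n(5) + b(-1*2) = 47*(2 + 5) + (-4 + (-1*2)**2 + (-1*2)/2) = 47*7 + (-4 + (-2)**2 + (1/2)*(-2)) = 329 + (-4 + 4 - 1) = 329 - 1 = 328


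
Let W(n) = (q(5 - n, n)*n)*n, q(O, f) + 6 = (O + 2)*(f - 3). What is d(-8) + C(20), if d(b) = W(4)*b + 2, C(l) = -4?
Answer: 382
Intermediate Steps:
q(O, f) = -6 + (-3 + f)*(2 + O) (q(O, f) = -6 + (O + 2)*(f - 3) = -6 + (2 + O)*(-3 + f) = -6 + (-3 + f)*(2 + O))
W(n) = n²*(-27 + 5*n + n*(5 - n)) (W(n) = ((-12 - 3*(5 - n) + 2*n + (5 - n)*n)*n)*n = ((-12 + (-15 + 3*n) + 2*n + n*(5 - n))*n)*n = ((-27 + 5*n + n*(5 - n))*n)*n = (n*(-27 + 5*n + n*(5 - n)))*n = n²*(-27 + 5*n + n*(5 - n)))
d(b) = 2 - 48*b (d(b) = (4²*(-27 - 1*4² + 10*4))*b + 2 = (16*(-27 - 1*16 + 40))*b + 2 = (16*(-27 - 16 + 40))*b + 2 = (16*(-3))*b + 2 = -48*b + 2 = 2 - 48*b)
d(-8) + C(20) = (2 - 48*(-8)) - 4 = (2 + 384) - 4 = 386 - 4 = 382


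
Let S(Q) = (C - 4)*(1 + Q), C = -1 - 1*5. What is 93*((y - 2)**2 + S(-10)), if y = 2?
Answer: 8370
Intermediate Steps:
C = -6 (C = -1 - 5 = -6)
S(Q) = -10 - 10*Q (S(Q) = (-6 - 4)*(1 + Q) = -10*(1 + Q) = -10 - 10*Q)
93*((y - 2)**2 + S(-10)) = 93*((2 - 2)**2 + (-10 - 10*(-10))) = 93*(0**2 + (-10 + 100)) = 93*(0 + 90) = 93*90 = 8370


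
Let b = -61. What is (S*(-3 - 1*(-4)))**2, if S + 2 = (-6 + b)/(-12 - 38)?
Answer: 1089/2500 ≈ 0.43560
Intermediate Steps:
S = -33/50 (S = -2 + (-6 - 61)/(-12 - 38) = -2 - 67/(-50) = -2 - 67*(-1/50) = -2 + 67/50 = -33/50 ≈ -0.66000)
(S*(-3 - 1*(-4)))**2 = (-33*(-3 - 1*(-4))/50)**2 = (-33*(-3 + 4)/50)**2 = (-33/50*1)**2 = (-33/50)**2 = 1089/2500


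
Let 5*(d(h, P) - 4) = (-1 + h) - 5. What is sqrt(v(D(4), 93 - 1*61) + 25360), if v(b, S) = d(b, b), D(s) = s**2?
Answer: sqrt(25366) ≈ 159.27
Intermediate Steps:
d(h, P) = 14/5 + h/5 (d(h, P) = 4 + ((-1 + h) - 5)/5 = 4 + (-6 + h)/5 = 4 + (-6/5 + h/5) = 14/5 + h/5)
v(b, S) = 14/5 + b/5
sqrt(v(D(4), 93 - 1*61) + 25360) = sqrt((14/5 + (1/5)*4**2) + 25360) = sqrt((14/5 + (1/5)*16) + 25360) = sqrt((14/5 + 16/5) + 25360) = sqrt(6 + 25360) = sqrt(25366)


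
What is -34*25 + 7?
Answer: -843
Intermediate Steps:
-34*25 + 7 = -850 + 7 = -843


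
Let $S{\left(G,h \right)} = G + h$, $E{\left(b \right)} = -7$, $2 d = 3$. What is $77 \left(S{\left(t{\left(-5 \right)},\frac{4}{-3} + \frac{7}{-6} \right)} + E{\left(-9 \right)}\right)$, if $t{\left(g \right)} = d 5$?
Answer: $-154$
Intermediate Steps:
$d = \frac{3}{2}$ ($d = \frac{1}{2} \cdot 3 = \frac{3}{2} \approx 1.5$)
$t{\left(g \right)} = \frac{15}{2}$ ($t{\left(g \right)} = \frac{3}{2} \cdot 5 = \frac{15}{2}$)
$77 \left(S{\left(t{\left(-5 \right)},\frac{4}{-3} + \frac{7}{-6} \right)} + E{\left(-9 \right)}\right) = 77 \left(\left(\frac{15}{2} + \left(\frac{4}{-3} + \frac{7}{-6}\right)\right) - 7\right) = 77 \left(\left(\frac{15}{2} + \left(4 \left(- \frac{1}{3}\right) + 7 \left(- \frac{1}{6}\right)\right)\right) - 7\right) = 77 \left(\left(\frac{15}{2} - \frac{5}{2}\right) - 7\right) = 77 \left(5 - 7\right) = 77 \left(-2\right) = -154$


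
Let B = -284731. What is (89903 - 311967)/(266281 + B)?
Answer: 111032/9225 ≈ 12.036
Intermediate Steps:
(89903 - 311967)/(266281 + B) = (89903 - 311967)/(266281 - 284731) = -222064/(-18450) = -222064*(-1/18450) = 111032/9225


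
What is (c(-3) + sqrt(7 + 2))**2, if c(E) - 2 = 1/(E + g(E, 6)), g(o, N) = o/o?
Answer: 81/4 ≈ 20.250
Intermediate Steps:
g(o, N) = 1
c(E) = 2 + 1/(1 + E) (c(E) = 2 + 1/(E + 1) = 2 + 1/(1 + E))
(c(-3) + sqrt(7 + 2))**2 = ((3 + 2*(-3))/(1 - 3) + sqrt(7 + 2))**2 = ((3 - 6)/(-2) + sqrt(9))**2 = (-1/2*(-3) + 3)**2 = (3/2 + 3)**2 = (9/2)**2 = 81/4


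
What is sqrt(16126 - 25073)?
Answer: I*sqrt(8947) ≈ 94.589*I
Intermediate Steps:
sqrt(16126 - 25073) = sqrt(-8947) = I*sqrt(8947)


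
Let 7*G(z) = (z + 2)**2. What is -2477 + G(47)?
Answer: -2134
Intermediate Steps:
G(z) = (2 + z)**2/7 (G(z) = (z + 2)**2/7 = (2 + z)**2/7)
-2477 + G(47) = -2477 + (2 + 47)**2/7 = -2477 + (1/7)*49**2 = -2477 + (1/7)*2401 = -2477 + 343 = -2134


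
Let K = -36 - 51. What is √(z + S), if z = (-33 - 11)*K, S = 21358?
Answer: 7*√514 ≈ 158.70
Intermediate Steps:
K = -87
z = 3828 (z = (-33 - 11)*(-87) = -44*(-87) = 3828)
√(z + S) = √(3828 + 21358) = √25186 = 7*√514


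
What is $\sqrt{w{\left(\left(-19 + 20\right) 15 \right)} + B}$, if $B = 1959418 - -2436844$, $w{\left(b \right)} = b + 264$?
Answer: $\sqrt{4396541} \approx 2096.8$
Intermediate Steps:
$w{\left(b \right)} = 264 + b$
$B = 4396262$ ($B = 1959418 + 2436844 = 4396262$)
$\sqrt{w{\left(\left(-19 + 20\right) 15 \right)} + B} = \sqrt{\left(264 + \left(-19 + 20\right) 15\right) + 4396262} = \sqrt{\left(264 + 1 \cdot 15\right) + 4396262} = \sqrt{\left(264 + 15\right) + 4396262} = \sqrt{279 + 4396262} = \sqrt{4396541}$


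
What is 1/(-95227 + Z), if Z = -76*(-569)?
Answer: -1/51983 ≈ -1.9237e-5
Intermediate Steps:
Z = 43244
1/(-95227 + Z) = 1/(-95227 + 43244) = 1/(-51983) = -1/51983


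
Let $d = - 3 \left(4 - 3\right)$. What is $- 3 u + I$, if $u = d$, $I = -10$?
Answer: $-1$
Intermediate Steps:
$d = -3$ ($d = \left(-3\right) 1 = -3$)
$u = -3$
$- 3 u + I = \left(-3\right) \left(-3\right) - 10 = 9 - 10 = -1$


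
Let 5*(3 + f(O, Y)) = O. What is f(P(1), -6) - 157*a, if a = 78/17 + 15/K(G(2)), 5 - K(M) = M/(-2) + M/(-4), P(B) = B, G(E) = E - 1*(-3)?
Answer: -590416/595 ≈ -992.30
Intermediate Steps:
G(E) = 3 + E (G(E) = E + 3 = 3 + E)
f(O, Y) = -3 + O/5
K(M) = 5 + 3*M/4 (K(M) = 5 - (M/(-2) + M/(-4)) = 5 - (M*(-½) + M*(-¼)) = 5 - (-M/2 - M/4) = 5 - (-3)*M/4 = 5 + 3*M/4)
a = 750/119 (a = 78/17 + 15/(5 + 3*(3 + 2)/4) = 78*(1/17) + 15/(5 + (¾)*5) = 78/17 + 15/(5 + 15/4) = 78/17 + 15/(35/4) = 78/17 + 15*(4/35) = 78/17 + 12/7 = 750/119 ≈ 6.3025)
f(P(1), -6) - 157*a = (-3 + (⅕)*1) - 157*750/119 = (-3 + ⅕) - 117750/119 = -14/5 - 117750/119 = -590416/595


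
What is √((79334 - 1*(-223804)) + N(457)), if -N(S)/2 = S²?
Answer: 8*I*√1790 ≈ 338.47*I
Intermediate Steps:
N(S) = -2*S²
√((79334 - 1*(-223804)) + N(457)) = √((79334 - 1*(-223804)) - 2*457²) = √((79334 + 223804) - 2*208849) = √(303138 - 417698) = √(-114560) = 8*I*√1790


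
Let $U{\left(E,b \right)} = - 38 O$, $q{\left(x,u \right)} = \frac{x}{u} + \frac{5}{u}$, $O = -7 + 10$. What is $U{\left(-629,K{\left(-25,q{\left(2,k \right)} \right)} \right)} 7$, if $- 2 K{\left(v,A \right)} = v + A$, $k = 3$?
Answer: $-798$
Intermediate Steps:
$O = 3$
$q{\left(x,u \right)} = \frac{5}{u} + \frac{x}{u}$
$K{\left(v,A \right)} = - \frac{A}{2} - \frac{v}{2}$ ($K{\left(v,A \right)} = - \frac{v + A}{2} = - \frac{A + v}{2} = - \frac{A}{2} - \frac{v}{2}$)
$U{\left(E,b \right)} = -114$ ($U{\left(E,b \right)} = \left(-38\right) 3 = -114$)
$U{\left(-629,K{\left(-25,q{\left(2,k \right)} \right)} \right)} 7 = \left(-114\right) 7 = -798$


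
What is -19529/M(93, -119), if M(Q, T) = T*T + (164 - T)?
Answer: -19529/14444 ≈ -1.3520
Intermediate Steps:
M(Q, T) = 164 + T² - T (M(Q, T) = T² + (164 - T) = 164 + T² - T)
-19529/M(93, -119) = -19529/(164 + (-119)² - 1*(-119)) = -19529/(164 + 14161 + 119) = -19529/14444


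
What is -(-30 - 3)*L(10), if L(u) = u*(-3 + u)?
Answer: 2310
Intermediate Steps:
-(-30 - 3)*L(10) = -(-30 - 3)*10*(-3 + 10) = -(-33)*10*7 = -(-33)*70 = -1*(-2310) = 2310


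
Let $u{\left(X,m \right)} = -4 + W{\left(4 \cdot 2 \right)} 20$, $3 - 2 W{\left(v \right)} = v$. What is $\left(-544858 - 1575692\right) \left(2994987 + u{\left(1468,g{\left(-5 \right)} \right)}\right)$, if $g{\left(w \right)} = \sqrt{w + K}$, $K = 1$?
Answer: $-6350905173150$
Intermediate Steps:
$W{\left(v \right)} = \frac{3}{2} - \frac{v}{2}$
$g{\left(w \right)} = \sqrt{1 + w}$ ($g{\left(w \right)} = \sqrt{w + 1} = \sqrt{1 + w}$)
$u{\left(X,m \right)} = -54$ ($u{\left(X,m \right)} = -4 + \left(\frac{3}{2} - \frac{4 \cdot 2}{2}\right) 20 = -4 + \left(\frac{3}{2} - 4\right) 20 = -4 - 50 = -54$)
$\left(-544858 - 1575692\right) \left(2994987 + u{\left(1468,g{\left(-5 \right)} \right)}\right) = \left(-544858 - 1575692\right) \left(2994987 - 54\right) = \left(-2120550\right) 2994933 = -6350905173150$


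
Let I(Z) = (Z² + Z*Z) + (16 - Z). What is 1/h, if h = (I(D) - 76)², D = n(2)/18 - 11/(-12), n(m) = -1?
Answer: 419904/1480479529 ≈ 0.00028363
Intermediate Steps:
D = 31/36 (D = -1/18 - 11/(-12) = -1*1/18 - 11*(-1/12) = -1/18 + 11/12 = 31/36 ≈ 0.86111)
I(Z) = 16 - Z + 2*Z² (I(Z) = (Z² + Z²) + (16 - Z) = 2*Z² + (16 - Z) = 16 - Z + 2*Z²)
h = 1480479529/419904 (h = ((16 - 1*31/36 + 2*(31/36)²) - 76)² = ((16 - 31/36 + 2*(961/1296)) - 76)² = ((16 - 31/36 + 961/648) - 76)² = (10771/648 - 76)² = (-38477/648)² = 1480479529/419904 ≈ 3525.8)
1/h = 1/(1480479529/419904) = 419904/1480479529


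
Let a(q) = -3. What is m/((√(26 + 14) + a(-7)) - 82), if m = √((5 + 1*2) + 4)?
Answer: -17*√11/1437 - 2*√110/7185 ≈ -0.042156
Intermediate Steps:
m = √11 (m = √((5 + 2) + 4) = √(7 + 4) = √11 ≈ 3.3166)
m/((√(26 + 14) + a(-7)) - 82) = √11/((√(26 + 14) - 3) - 82) = √11/((√40 - 3) - 82) = √11/((2*√10 - 3) - 82) = √11/((-3 + 2*√10) - 82) = √11/(-85 + 2*√10)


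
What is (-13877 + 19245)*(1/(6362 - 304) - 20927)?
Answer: -340266153260/3029 ≈ -1.1234e+8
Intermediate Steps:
(-13877 + 19245)*(1/(6362 - 304) - 20927) = 5368*(1/6058 - 20927) = 5368*(-126775765/6058) = -340266153260/3029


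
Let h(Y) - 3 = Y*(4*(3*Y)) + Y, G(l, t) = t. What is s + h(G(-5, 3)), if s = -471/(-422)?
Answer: 48579/422 ≈ 115.12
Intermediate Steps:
h(Y) = 3 + Y + 12*Y**2 (h(Y) = 3 + (Y*(4*(3*Y)) + Y) = 3 + (Y*(12*Y) + Y) = 3 + (12*Y**2 + Y) = 3 + (Y + 12*Y**2) = 3 + Y + 12*Y**2)
s = 471/422 (s = -471*(-1/422) = 471/422 ≈ 1.1161)
s + h(G(-5, 3)) = 471/422 + (3 + 3 + 12*3**2) = 471/422 + (3 + 3 + 12*9) = 471/422 + (3 + 3 + 108) = 471/422 + 114 = 48579/422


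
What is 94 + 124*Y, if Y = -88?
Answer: -10818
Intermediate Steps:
94 + 124*Y = 94 + 124*(-88) = 94 - 10912 = -10818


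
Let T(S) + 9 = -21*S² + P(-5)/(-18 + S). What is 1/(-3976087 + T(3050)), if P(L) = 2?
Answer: -1516/302182151535 ≈ -5.0168e-9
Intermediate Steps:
T(S) = -9 - 21*S² + 2/(-18 + S) (T(S) = -9 + (-21*S² + 2/(-18 + S)) = -9 - 21*S² + 2/(-18 + S))
1/(-3976087 + T(3050)) = 1/(-3976087 + (164 - 21*3050³ - 9*3050 + 378*3050²)/(-18 + 3050)) = 1/(-3976087 + (164 - 21*28372625000 - 27450 + 378*9302500)/3032) = 1/(-3976087 + (164 - 595825125000 - 27450 + 3516345000)/3032) = 1/(-3976087 + (1/3032)*(-592308807286)) = 1/(-3976087 - 296154403643/1516) = 1/(-302182151535/1516) = -1516/302182151535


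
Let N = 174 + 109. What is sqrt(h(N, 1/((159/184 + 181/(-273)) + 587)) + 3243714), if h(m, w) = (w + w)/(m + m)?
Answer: sqrt(226021694711419973638516746)/8347449221 ≈ 1801.0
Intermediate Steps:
N = 283
h(m, w) = w/m (h(m, w) = (2*w)/((2*m)) = (2*w)*(1/(2*m)) = w/m)
sqrt(h(N, 1/((159/184 + 181/(-273)) + 587)) + 3243714) = sqrt(1/(((159/184 + 181/(-273)) + 587)*283) + 3243714) = sqrt((1/283)/((159*(1/184) + 181*(-1/273)) + 587) + 3243714) = sqrt((1/283)/((159/184 - 181/273) + 587) + 3243714) = sqrt((1/283)/(10103/50232 + 587) + 3243714) = sqrt((1/283)/(29496287/50232) + 3243714) = sqrt((50232/29496287)*(1/283) + 3243714) = sqrt(50232/8347449221 + 3243714) = sqrt(27076737902497026/8347449221) = sqrt(226021694711419973638516746)/8347449221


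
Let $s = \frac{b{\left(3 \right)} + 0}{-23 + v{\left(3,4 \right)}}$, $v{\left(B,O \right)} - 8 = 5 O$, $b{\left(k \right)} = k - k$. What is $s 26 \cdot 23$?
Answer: $0$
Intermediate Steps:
$b{\left(k \right)} = 0$
$v{\left(B,O \right)} = 8 + 5 O$
$s = 0$ ($s = \frac{0 + 0}{-23 + \left(8 + 5 \cdot 4\right)} = \frac{0}{-23 + \left(8 + 20\right)} = \frac{0}{-23 + 28} = \frac{0}{5} = 0 \cdot \frac{1}{5} = 0$)
$s 26 \cdot 23 = 0 \cdot 26 \cdot 23 = 0 \cdot 23 = 0$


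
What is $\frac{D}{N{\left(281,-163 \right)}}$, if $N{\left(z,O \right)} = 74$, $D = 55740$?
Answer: $\frac{27870}{37} \approx 753.24$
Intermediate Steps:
$\frac{D}{N{\left(281,-163 \right)}} = \frac{55740}{74} = 55740 \cdot \frac{1}{74} = \frac{27870}{37}$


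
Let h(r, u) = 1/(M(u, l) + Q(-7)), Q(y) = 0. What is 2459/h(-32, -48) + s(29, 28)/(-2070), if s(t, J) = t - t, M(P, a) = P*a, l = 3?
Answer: -354096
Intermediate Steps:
s(t, J) = 0
h(r, u) = 1/(3*u) (h(r, u) = 1/(u*3 + 0) = 1/(3*u + 0) = 1/(3*u))
2459/h(-32, -48) + s(29, 28)/(-2070) = 2459/(((⅓)/(-48))) + 0/(-2070) = 2459/(((⅓)*(-1/48))) + 0*(-1/2070) = 2459/(-1/144) + 0 = 2459*(-144) + 0 = -354096 + 0 = -354096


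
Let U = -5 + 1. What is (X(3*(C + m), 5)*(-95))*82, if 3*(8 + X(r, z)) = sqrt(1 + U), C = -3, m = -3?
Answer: 62320 - 7790*I*sqrt(3)/3 ≈ 62320.0 - 4497.6*I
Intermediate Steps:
U = -4
X(r, z) = -8 + I*sqrt(3)/3 (X(r, z) = -8 + sqrt(1 - 4)/3 = -8 + sqrt(-3)/3 = -8 + (I*sqrt(3))/3 = -8 + I*sqrt(3)/3)
(X(3*(C + m), 5)*(-95))*82 = ((-8 + I*sqrt(3)/3)*(-95))*82 = (760 - 95*I*sqrt(3)/3)*82 = 62320 - 7790*I*sqrt(3)/3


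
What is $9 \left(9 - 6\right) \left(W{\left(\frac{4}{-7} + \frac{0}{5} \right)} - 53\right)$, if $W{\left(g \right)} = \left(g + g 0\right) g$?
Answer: $- \frac{69687}{49} \approx -1422.2$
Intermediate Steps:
$W{\left(g \right)} = g^{2}$ ($W{\left(g \right)} = \left(g + 0\right) g = g g = g^{2}$)
$9 \left(9 - 6\right) \left(W{\left(\frac{4}{-7} + \frac{0}{5} \right)} - 53\right) = 9 \left(9 - 6\right) \left(\left(\frac{4}{-7} + \frac{0}{5}\right)^{2} - 53\right) = 9 \cdot 3 \left(\left(4 \left(- \frac{1}{7}\right) + 0 \cdot \frac{1}{5}\right)^{2} - 53\right) = 27 \left(\left(- \frac{4}{7} + 0\right)^{2} - 53\right) = 27 \left(\left(- \frac{4}{7}\right)^{2} - 53\right) = 27 \left(\frac{16}{49} - 53\right) = 27 \left(- \frac{2581}{49}\right) = - \frac{69687}{49}$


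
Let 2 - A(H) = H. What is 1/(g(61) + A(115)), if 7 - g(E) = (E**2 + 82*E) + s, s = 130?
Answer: -1/8959 ≈ -0.00011162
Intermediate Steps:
g(E) = -123 - E**2 - 82*E (g(E) = 7 - ((E**2 + 82*E) + 130) = 7 - (130 + E**2 + 82*E) = 7 + (-130 - E**2 - 82*E) = -123 - E**2 - 82*E)
A(H) = 2 - H
1/(g(61) + A(115)) = 1/((-123 - 1*61**2 - 82*61) + (2 - 1*115)) = 1/((-123 - 1*3721 - 5002) + (2 - 115)) = 1/((-123 - 3721 - 5002) - 113) = 1/(-8846 - 113) = 1/(-8959) = -1/8959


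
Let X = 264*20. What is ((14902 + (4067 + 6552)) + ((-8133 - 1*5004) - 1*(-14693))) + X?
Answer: 32357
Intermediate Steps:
X = 5280
((14902 + (4067 + 6552)) + ((-8133 - 1*5004) - 1*(-14693))) + X = ((14902 + (4067 + 6552)) + ((-8133 - 1*5004) - 1*(-14693))) + 5280 = ((14902 + 10619) + ((-8133 - 5004) + 14693)) + 5280 = (25521 + (-13137 + 14693)) + 5280 = (25521 + 1556) + 5280 = 27077 + 5280 = 32357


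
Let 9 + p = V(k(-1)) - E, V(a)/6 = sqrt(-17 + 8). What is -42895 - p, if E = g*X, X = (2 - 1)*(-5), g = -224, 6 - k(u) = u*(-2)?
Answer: -41766 - 18*I ≈ -41766.0 - 18.0*I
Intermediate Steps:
k(u) = 6 + 2*u (k(u) = 6 - u*(-2) = 6 - (-2)*u = 6 + 2*u)
X = -5 (X = 1*(-5) = -5)
V(a) = 18*I (V(a) = 6*sqrt(-17 + 8) = 6*sqrt(-9) = 6*(3*I) = 18*I)
E = 1120 (E = -224*(-5) = 1120)
p = -1129 + 18*I (p = -9 + (18*I - 1*1120) = -9 + (18*I - 1120) = -9 + (-1120 + 18*I) = -1129 + 18*I ≈ -1129.0 + 18.0*I)
-42895 - p = -42895 - (-1129 + 18*I) = -42895 + (1129 - 18*I) = -41766 - 18*I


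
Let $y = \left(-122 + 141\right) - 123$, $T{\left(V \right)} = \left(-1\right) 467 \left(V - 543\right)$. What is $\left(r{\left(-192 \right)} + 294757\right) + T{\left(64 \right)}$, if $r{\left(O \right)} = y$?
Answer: $518346$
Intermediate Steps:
$T{\left(V \right)} = 253581 - 467 V$ ($T{\left(V \right)} = - 467 \left(-543 + V\right) = 253581 - 467 V$)
$y = -104$ ($y = 19 - 123 = -104$)
$r{\left(O \right)} = -104$
$\left(r{\left(-192 \right)} + 294757\right) + T{\left(64 \right)} = \left(-104 + 294757\right) + \left(253581 - 29888\right) = 294653 + \left(253581 - 29888\right) = 294653 + 223693 = 518346$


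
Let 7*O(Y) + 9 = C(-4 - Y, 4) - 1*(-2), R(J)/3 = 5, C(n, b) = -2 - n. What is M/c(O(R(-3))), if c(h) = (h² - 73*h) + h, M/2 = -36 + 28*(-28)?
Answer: 4018/247 ≈ 16.267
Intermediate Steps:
R(J) = 15 (R(J) = 3*5 = 15)
M = -1640 (M = 2*(-36 + 28*(-28)) = 2*(-36 - 784) = 2*(-820) = -1640)
O(Y) = -5/7 + Y/7 (O(Y) = -9/7 + ((-2 - (-4 - Y)) - 1*(-2))/7 = -9/7 + ((-2 + (4 + Y)) + 2)/7 = -9/7 + ((2 + Y) + 2)/7 = -9/7 + (4 + Y)/7 = -9/7 + (4/7 + Y/7) = -5/7 + Y/7)
c(h) = h² - 72*h
M/c(O(R(-3))) = -1640*1/((-72 + (-5/7 + (⅐)*15))*(-5/7 + (⅐)*15)) = -1640*1/((-72 + (-5/7 + 15/7))*(-5/7 + 15/7)) = -1640*7/(10*(-72 + 10/7)) = -1640/((10/7)*(-494/7)) = -1640/(-4940/49) = -1640*(-49/4940) = 4018/247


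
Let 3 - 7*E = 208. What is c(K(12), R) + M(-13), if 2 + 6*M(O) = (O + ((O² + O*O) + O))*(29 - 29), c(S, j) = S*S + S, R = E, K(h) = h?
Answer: 467/3 ≈ 155.67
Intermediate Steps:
E = -205/7 (E = 3/7 - ⅐*208 = 3/7 - 208/7 = -205/7 ≈ -29.286)
R = -205/7 ≈ -29.286
c(S, j) = S + S² (c(S, j) = S² + S = S + S²)
M(O) = -⅓ (M(O) = -⅓ + ((O + ((O² + O*O) + O))*(29 - 29))/6 = -⅓ + ((O + ((O² + O²) + O))*0)/6 = -⅓ + ((O + (2*O² + O))*0)/6 = -⅓ + ((O + (O + 2*O²))*0)/6 = -⅓ + ((2*O + 2*O²)*0)/6 = -⅓ + (⅙)*0 = -⅓ + 0 = -⅓)
c(K(12), R) + M(-13) = 12*(1 + 12) - ⅓ = 12*13 - ⅓ = 156 - ⅓ = 467/3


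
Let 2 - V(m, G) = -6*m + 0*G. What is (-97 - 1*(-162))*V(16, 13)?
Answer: 6370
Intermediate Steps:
V(m, G) = 2 + 6*m (V(m, G) = 2 - (-6*m + 0*G) = 2 - (-6*m + 0) = 2 - (-6)*m = 2 + 6*m)
(-97 - 1*(-162))*V(16, 13) = (-97 - 1*(-162))*(2 + 6*16) = (-97 + 162)*(2 + 96) = 65*98 = 6370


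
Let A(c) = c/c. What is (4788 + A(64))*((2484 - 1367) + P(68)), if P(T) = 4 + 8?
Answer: 5406781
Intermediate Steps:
P(T) = 12
A(c) = 1
(4788 + A(64))*((2484 - 1367) + P(68)) = (4788 + 1)*((2484 - 1367) + 12) = 4789*(1117 + 12) = 4789*1129 = 5406781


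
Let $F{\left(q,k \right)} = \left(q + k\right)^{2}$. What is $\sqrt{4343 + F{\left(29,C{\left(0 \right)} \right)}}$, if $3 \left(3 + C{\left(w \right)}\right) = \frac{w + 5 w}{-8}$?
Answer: $\sqrt{5019} \approx 70.845$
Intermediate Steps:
$C{\left(w \right)} = -3 - \frac{w}{4}$ ($C{\left(w \right)} = -3 + \frac{\left(w + 5 w\right) \frac{1}{-8}}{3} = -3 + \frac{6 w \left(- \frac{1}{8}\right)}{3} = -3 + \frac{\left(- \frac{3}{4}\right) w}{3} = -3 - \frac{w}{4}$)
$F{\left(q,k \right)} = \left(k + q\right)^{2}$
$\sqrt{4343 + F{\left(29,C{\left(0 \right)} \right)}} = \sqrt{4343 + \left(\left(-3 - 0\right) + 29\right)^{2}} = \sqrt{4343 + \left(\left(-3 + 0\right) + 29\right)^{2}} = \sqrt{4343 + \left(-3 + 29\right)^{2}} = \sqrt{4343 + 26^{2}} = \sqrt{4343 + 676} = \sqrt{5019}$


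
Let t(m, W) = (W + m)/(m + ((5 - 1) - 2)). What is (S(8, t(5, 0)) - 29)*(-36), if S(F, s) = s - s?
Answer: 1044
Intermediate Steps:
t(m, W) = (W + m)/(2 + m) (t(m, W) = (W + m)/(m + (4 - 2)) = (W + m)/(m + 2) = (W + m)/(2 + m))
S(F, s) = 0
(S(8, t(5, 0)) - 29)*(-36) = (0 - 29)*(-36) = -29*(-36) = 1044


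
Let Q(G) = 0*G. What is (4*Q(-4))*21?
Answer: 0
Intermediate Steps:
Q(G) = 0
(4*Q(-4))*21 = (4*0)*21 = 0*21 = 0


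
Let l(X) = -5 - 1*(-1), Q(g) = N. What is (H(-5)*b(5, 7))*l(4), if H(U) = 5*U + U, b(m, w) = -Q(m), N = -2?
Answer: 240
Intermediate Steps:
Q(g) = -2
b(m, w) = 2 (b(m, w) = -1*(-2) = 2)
H(U) = 6*U
l(X) = -4 (l(X) = -5 + 1 = -4)
(H(-5)*b(5, 7))*l(4) = ((6*(-5))*2)*(-4) = -30*2*(-4) = -60*(-4) = 240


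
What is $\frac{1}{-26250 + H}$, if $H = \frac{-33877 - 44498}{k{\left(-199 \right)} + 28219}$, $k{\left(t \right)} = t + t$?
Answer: $- \frac{27821}{730379625} \approx -3.8091 \cdot 10^{-5}$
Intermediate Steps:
$k{\left(t \right)} = 2 t$
$H = - \frac{78375}{27821}$ ($H = \frac{-33877 - 44498}{2 \left(-199\right) + 28219} = - \frac{78375}{-398 + 28219} = - \frac{78375}{27821} \approx -2.8171$)
$\frac{1}{-26250 + H} = \frac{1}{-26250 - \frac{78375}{27821}} = \frac{1}{- \frac{730379625}{27821}} = - \frac{27821}{730379625}$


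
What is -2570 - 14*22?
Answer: -2878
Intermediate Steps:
-2570 - 14*22 = -2570 - 1*308 = -2570 - 308 = -2878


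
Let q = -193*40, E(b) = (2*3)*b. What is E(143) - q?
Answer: 8578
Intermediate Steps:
E(b) = 6*b
q = -7720
E(143) - q = 6*143 - 1*(-7720) = 858 + 7720 = 8578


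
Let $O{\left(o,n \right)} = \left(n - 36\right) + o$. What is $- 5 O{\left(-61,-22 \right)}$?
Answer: $595$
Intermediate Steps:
$O{\left(o,n \right)} = -36 + n + o$ ($O{\left(o,n \right)} = \left(-36 + n\right) + o = -36 + n + o$)
$- 5 O{\left(-61,-22 \right)} = - 5 \left(-36 - 22 - 61\right) = \left(-5\right) \left(-119\right) = 595$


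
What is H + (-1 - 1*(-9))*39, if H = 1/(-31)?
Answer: 9671/31 ≈ 311.97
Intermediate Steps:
H = -1/31 ≈ -0.032258
H + (-1 - 1*(-9))*39 = -1/31 + (-1 - 1*(-9))*39 = -1/31 + (-1 + 9)*39 = -1/31 + 8*39 = -1/31 + 312 = 9671/31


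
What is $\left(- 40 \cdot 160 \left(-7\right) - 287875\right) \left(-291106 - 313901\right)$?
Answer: $147062076525$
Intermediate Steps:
$\left(- 40 \cdot 160 \left(-7\right) - 287875\right) \left(-291106 - 313901\right) = \left(\left(-40\right) \left(-1120\right) - 287875\right) \left(-605007\right) = \left(44800 - 287875\right) \left(-605007\right) = \left(-243075\right) \left(-605007\right) = 147062076525$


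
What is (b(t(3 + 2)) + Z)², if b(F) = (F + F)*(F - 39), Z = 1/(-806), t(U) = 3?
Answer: 30309765409/649636 ≈ 46657.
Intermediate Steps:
Z = -1/806 ≈ -0.0012407
b(F) = 2*F*(-39 + F) (b(F) = (2*F)*(-39 + F) = 2*F*(-39 + F))
(b(t(3 + 2)) + Z)² = (2*3*(-39 + 3) - 1/806)² = (2*3*(-36) - 1/806)² = (-216 - 1/806)² = (-174097/806)² = 30309765409/649636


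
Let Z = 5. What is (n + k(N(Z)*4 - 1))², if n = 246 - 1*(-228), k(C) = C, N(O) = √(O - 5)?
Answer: 223729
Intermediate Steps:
N(O) = √(-5 + O)
n = 474 (n = 246 + 228 = 474)
(n + k(N(Z)*4 - 1))² = (474 + (√(-5 + 5)*4 - 1))² = (474 + (√0*4 - 1))² = (474 + (0*4 - 1))² = (474 + (0 - 1))² = (474 - 1)² = 473² = 223729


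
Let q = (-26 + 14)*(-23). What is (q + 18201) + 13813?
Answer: 32290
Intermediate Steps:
q = 276 (q = -12*(-23) = 276)
(q + 18201) + 13813 = (276 + 18201) + 13813 = 18477 + 13813 = 32290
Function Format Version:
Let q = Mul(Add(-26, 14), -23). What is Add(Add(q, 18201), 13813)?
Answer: 32290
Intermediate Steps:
q = 276 (q = Mul(-12, -23) = 276)
Add(Add(q, 18201), 13813) = Add(Add(276, 18201), 13813) = Add(18477, 13813) = 32290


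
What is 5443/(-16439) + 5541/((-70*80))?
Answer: -121569299/92058400 ≈ -1.3206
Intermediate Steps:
5443/(-16439) + 5541/((-70*80)) = 5443*(-1/16439) + 5541/(-5600) = -5443/16439 + 5541*(-1/5600) = -5443/16439 - 5541/5600 = -121569299/92058400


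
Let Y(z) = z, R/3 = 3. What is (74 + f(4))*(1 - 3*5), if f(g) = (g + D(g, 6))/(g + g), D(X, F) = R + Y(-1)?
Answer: -1057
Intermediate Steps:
R = 9 (R = 3*3 = 9)
D(X, F) = 8 (D(X, F) = 9 - 1 = 8)
f(g) = (8 + g)/(2*g) (f(g) = (g + 8)/(g + g) = (8 + g)/((2*g)) = (8 + g)*(1/(2*g)) = (8 + g)/(2*g))
(74 + f(4))*(1 - 3*5) = (74 + (½)*(8 + 4)/4)*(1 - 3*5) = (74 + (½)*(¼)*12)*(1 - 15) = (74 + 3/2)*(-14) = (151/2)*(-14) = -1057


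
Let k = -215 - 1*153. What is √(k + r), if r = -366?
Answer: I*√734 ≈ 27.092*I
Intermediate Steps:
k = -368 (k = -215 - 153 = -368)
√(k + r) = √(-368 - 366) = √(-734) = I*√734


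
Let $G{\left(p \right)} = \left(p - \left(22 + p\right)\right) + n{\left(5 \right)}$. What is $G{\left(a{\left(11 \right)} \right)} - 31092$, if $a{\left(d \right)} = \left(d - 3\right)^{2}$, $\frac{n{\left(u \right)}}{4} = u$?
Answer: $-31094$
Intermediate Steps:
$n{\left(u \right)} = 4 u$
$a{\left(d \right)} = \left(-3 + d\right)^{2}$
$G{\left(p \right)} = -2$ ($G{\left(p \right)} = \left(p - \left(22 + p\right)\right) + 4 \cdot 5 = -22 + 20 = -2$)
$G{\left(a{\left(11 \right)} \right)} - 31092 = -2 - 31092 = -31094$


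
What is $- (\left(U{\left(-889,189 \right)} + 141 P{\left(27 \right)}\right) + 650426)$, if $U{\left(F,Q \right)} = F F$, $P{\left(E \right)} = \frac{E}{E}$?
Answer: $-1440888$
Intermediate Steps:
$P{\left(E \right)} = 1$
$U{\left(F,Q \right)} = F^{2}$
$- (\left(U{\left(-889,189 \right)} + 141 P{\left(27 \right)}\right) + 650426) = - (\left(\left(-889\right)^{2} + 141 \cdot 1\right) + 650426) = - (\left(790321 + 141\right) + 650426) = - (790462 + 650426) = \left(-1\right) 1440888 = -1440888$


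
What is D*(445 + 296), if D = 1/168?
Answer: 247/56 ≈ 4.4107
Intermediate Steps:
D = 1/168 ≈ 0.0059524
D*(445 + 296) = (445 + 296)/168 = (1/168)*741 = 247/56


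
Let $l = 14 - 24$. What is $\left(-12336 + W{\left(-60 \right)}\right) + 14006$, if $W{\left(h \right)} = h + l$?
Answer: $1600$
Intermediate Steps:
$l = -10$ ($l = 14 - 24 = -10$)
$W{\left(h \right)} = -10 + h$ ($W{\left(h \right)} = h - 10 = -10 + h$)
$\left(-12336 + W{\left(-60 \right)}\right) + 14006 = \left(-12336 - 70\right) + 14006 = -12406 + 14006 = 1600$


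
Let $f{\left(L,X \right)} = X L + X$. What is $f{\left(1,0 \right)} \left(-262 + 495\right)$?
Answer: $0$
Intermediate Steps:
$f{\left(L,X \right)} = X + L X$ ($f{\left(L,X \right)} = L X + X = X + L X$)
$f{\left(1,0 \right)} \left(-262 + 495\right) = 0 \left(1 + 1\right) \left(-262 + 495\right) = 0 \cdot 2 \cdot 233 = 0 \cdot 233 = 0$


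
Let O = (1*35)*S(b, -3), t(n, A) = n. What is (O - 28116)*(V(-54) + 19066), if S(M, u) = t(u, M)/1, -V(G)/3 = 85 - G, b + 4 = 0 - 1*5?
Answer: -526293429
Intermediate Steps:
b = -9 (b = -4 + (0 - 1*5) = -4 + (0 - 5) = -4 - 5 = -9)
V(G) = -255 + 3*G (V(G) = -3*(85 - G) = -255 + 3*G)
S(M, u) = u (S(M, u) = u/1 = u*1 = u)
O = -105 (O = (1*35)*(-3) = 35*(-3) = -105)
(O - 28116)*(V(-54) + 19066) = (-105 - 28116)*((-255 + 3*(-54)) + 19066) = -28221*((-255 - 162) + 19066) = -28221*(-417 + 19066) = -28221*18649 = -526293429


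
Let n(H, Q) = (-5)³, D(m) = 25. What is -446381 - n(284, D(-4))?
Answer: -446256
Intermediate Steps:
n(H, Q) = -125
-446381 - n(284, D(-4)) = -446381 - 1*(-125) = -446381 + 125 = -446256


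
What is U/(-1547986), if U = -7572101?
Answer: 7572101/1547986 ≈ 4.8916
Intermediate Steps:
U/(-1547986) = -7572101/(-1547986) = -7572101*(-1/1547986) = 7572101/1547986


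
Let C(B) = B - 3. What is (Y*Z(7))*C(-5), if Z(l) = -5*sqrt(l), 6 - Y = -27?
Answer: 1320*sqrt(7) ≈ 3492.4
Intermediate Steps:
Y = 33 (Y = 6 - 1*(-27) = 6 + 27 = 33)
C(B) = -3 + B
(Y*Z(7))*C(-5) = (33*(-5*sqrt(7)))*(-3 - 5) = -165*sqrt(7)*(-8) = 1320*sqrt(7)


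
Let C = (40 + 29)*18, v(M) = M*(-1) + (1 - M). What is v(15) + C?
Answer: 1213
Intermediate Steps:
v(M) = 1 - 2*M (v(M) = -M + (1 - M) = 1 - 2*M)
C = 1242 (C = 69*18 = 1242)
v(15) + C = (1 - 2*15) + 1242 = (1 - 30) + 1242 = -29 + 1242 = 1213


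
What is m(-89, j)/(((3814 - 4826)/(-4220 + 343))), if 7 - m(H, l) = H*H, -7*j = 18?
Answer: -15341289/506 ≈ -30319.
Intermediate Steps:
j = -18/7 (j = -⅐*18 = -18/7 ≈ -2.5714)
m(H, l) = 7 - H² (m(H, l) = 7 - H*H = 7 - H²)
m(-89, j)/(((3814 - 4826)/(-4220 + 343))) = (7 - 1*(-89)²)/(((3814 - 4826)/(-4220 + 343))) = (7 - 1*7921)/((-1012/(-3877))) = (7 - 7921)/((-1012*(-1/3877))) = -7914/1012/3877 = -7914*3877/1012 = -15341289/506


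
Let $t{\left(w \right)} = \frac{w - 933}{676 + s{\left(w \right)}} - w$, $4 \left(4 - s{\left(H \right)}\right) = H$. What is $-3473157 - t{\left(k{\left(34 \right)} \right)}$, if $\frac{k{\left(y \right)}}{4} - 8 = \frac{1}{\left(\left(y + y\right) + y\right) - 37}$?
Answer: $- \frac{9860666765694}{2839135} \approx -3.4731 \cdot 10^{6}$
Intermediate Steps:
$s{\left(H \right)} = 4 - \frac{H}{4}$
$k{\left(y \right)} = 32 + \frac{4}{-37 + 3 y}$ ($k{\left(y \right)} = 32 + \frac{4}{\left(\left(y + y\right) + y\right) - 37} = 32 + \frac{4}{\left(2 y + y\right) - 37} = 32 + \frac{4}{3 y - 37} = 32 + \frac{4}{-37 + 3 y}$)
$t{\left(w \right)} = - w + \frac{-933 + w}{680 - \frac{w}{4}}$ ($t{\left(w \right)} = \frac{w - 933}{676 - \left(-4 + \frac{w}{4}\right)} - w = \frac{-933 + w}{680 - \frac{w}{4}} - w = - w + \frac{-933 + w}{680 - \frac{w}{4}}$)
$-3473157 - t{\left(k{\left(34 \right)} \right)} = -3473157 - \frac{3732 - \left(\frac{4 \left(-295 + 24 \cdot 34\right)}{-37 + 3 \cdot 34}\right)^{2} + 2716 \frac{4 \left(-295 + 24 \cdot 34\right)}{-37 + 3 \cdot 34}}{-2720 + \frac{4 \left(-295 + 24 \cdot 34\right)}{-37 + 3 \cdot 34}} = -3473157 - \frac{3732 - \left(\frac{4 \left(-295 + 816\right)}{-37 + 102}\right)^{2} + 2716 \frac{4 \left(-295 + 816\right)}{-37 + 102}}{-2720 + \frac{4 \left(-295 + 816\right)}{-37 + 102}} = -3473157 - \frac{3732 - \left(4 \cdot \frac{1}{65} \cdot 521\right)^{2} + 2716 \cdot 4 \cdot \frac{1}{65} \cdot 521}{-2720 + 4 \cdot \frac{1}{65} \cdot 521} = -3473157 - \frac{3732 - \left(\frac{2084}{65}\right)^{2} + 2716 \cdot \frac{2084}{65}}{-2720 + \frac{2084}{65}} = -3473157 - \frac{3732 - \frac{4343056}{4225} + \frac{5660144}{65}}{- \frac{174716}{65}} = -3473157 - - \frac{65 \left(3732 - \frac{4343056}{4225} + \frac{5660144}{65}\right)}{174716} = -3473157 - \left(- \frac{65}{174716}\right) \frac{379334004}{4225} = -3473157 - - \frac{94833501}{2839135} = -3473157 + \frac{94833501}{2839135} = - \frac{9860666765694}{2839135}$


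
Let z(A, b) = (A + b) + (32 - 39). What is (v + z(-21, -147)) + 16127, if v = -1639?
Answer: 14313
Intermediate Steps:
z(A, b) = -7 + A + b (z(A, b) = (A + b) - 7 = -7 + A + b)
(v + z(-21, -147)) + 16127 = (-1639 + (-7 - 21 - 147)) + 16127 = (-1639 - 175) + 16127 = -1814 + 16127 = 14313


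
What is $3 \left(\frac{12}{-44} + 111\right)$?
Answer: $\frac{3654}{11} \approx 332.18$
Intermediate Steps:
$3 \left(\frac{12}{-44} + 111\right) = 3 \left(12 \left(- \frac{1}{44}\right) + 111\right) = 3 \left(- \frac{3}{11} + 111\right) = 3 \cdot \frac{1218}{11} = \frac{3654}{11}$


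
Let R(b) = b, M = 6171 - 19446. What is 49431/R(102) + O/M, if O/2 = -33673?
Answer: 221021939/451350 ≈ 489.69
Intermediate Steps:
O = -67346 (O = 2*(-33673) = -67346)
M = -13275
49431/R(102) + O/M = 49431/102 - 67346/(-13275) = 49431*(1/102) - 67346*(-1/13275) = 16477/34 + 67346/13275 = 221021939/451350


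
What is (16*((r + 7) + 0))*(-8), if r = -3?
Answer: -512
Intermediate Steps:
(16*((r + 7) + 0))*(-8) = (16*((-3 + 7) + 0))*(-8) = (16*(4 + 0))*(-8) = (16*4)*(-8) = 64*(-8) = -512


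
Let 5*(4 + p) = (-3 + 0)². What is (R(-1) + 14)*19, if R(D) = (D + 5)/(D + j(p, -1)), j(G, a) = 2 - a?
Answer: 304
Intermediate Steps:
p = -11/5 (p = -4 + (-3 + 0)²/5 = -4 + (⅕)*(-3)² = -4 + (⅕)*9 = -4 + 9/5 = -11/5 ≈ -2.2000)
R(D) = (5 + D)/(3 + D) (R(D) = (D + 5)/(D + (2 - 1*(-1))) = (5 + D)/(D + (2 + 1)) = (5 + D)/(D + 3) = (5 + D)/(3 + D))
(R(-1) + 14)*19 = ((5 - 1)/(3 - 1) + 14)*19 = (4/2 + 14)*19 = ((½)*4 + 14)*19 = (2 + 14)*19 = 16*19 = 304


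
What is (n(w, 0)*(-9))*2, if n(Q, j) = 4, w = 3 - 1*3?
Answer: -72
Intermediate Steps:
w = 0 (w = 3 - 3 = 0)
(n(w, 0)*(-9))*2 = (4*(-9))*2 = -36*2 = -72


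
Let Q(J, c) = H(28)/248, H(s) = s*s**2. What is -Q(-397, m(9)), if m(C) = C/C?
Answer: -2744/31 ≈ -88.516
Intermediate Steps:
H(s) = s**3
m(C) = 1
Q(J, c) = 2744/31 (Q(J, c) = 28**3/248 = 21952*(1/248) = 2744/31)
-Q(-397, m(9)) = -1*2744/31 = -2744/31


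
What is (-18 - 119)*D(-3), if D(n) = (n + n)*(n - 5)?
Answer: -6576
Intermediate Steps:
D(n) = 2*n*(-5 + n) (D(n) = (2*n)*(-5 + n) = 2*n*(-5 + n))
(-18 - 119)*D(-3) = (-18 - 119)*(2*(-3)*(-5 - 3)) = -274*(-3)*(-8) = -137*48 = -6576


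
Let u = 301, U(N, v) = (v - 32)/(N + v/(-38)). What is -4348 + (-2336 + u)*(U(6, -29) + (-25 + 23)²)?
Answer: 1507714/257 ≈ 5866.6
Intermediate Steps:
U(N, v) = (-32 + v)/(N - v/38) (U(N, v) = (-32 + v)/(N + v*(-1/38)) = (-32 + v)/(N - v/38))
-4348 + (-2336 + u)*(U(6, -29) + (-25 + 23)²) = -4348 + (-2336 + 301)*(38*(-32 - 29)/(-1*(-29) + 38*6) + (-25 + 23)²) = -4348 - 2035*(38*(-61)/(29 + 228) + (-2)²) = -4348 - 2035*(38*(-61)/257 + 4) = -4348 - 2035*(38*(1/257)*(-61) + 4) = -4348 - 2035*(-2318/257 + 4) = -4348 - 2035*(-1290/257) = -4348 + 2625150/257 = 1507714/257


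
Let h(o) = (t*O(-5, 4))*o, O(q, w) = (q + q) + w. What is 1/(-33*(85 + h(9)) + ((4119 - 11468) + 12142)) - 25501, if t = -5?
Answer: -176517923/6922 ≈ -25501.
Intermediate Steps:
O(q, w) = w + 2*q (O(q, w) = 2*q + w = w + 2*q)
h(o) = 30*o (h(o) = (-5*(4 + 2*(-5)))*o = (-5*(4 - 10))*o = (-5*(-6))*o = 30*o)
1/(-33*(85 + h(9)) + ((4119 - 11468) + 12142)) - 25501 = 1/(-33*(85 + 30*9) + ((4119 - 11468) + 12142)) - 25501 = 1/(-33*(85 + 270) + (-7349 + 12142)) - 25501 = 1/(-33*355 + 4793) - 25501 = 1/(-11715 + 4793) - 25501 = 1/(-6922) - 25501 = -1/6922 - 25501 = -176517923/6922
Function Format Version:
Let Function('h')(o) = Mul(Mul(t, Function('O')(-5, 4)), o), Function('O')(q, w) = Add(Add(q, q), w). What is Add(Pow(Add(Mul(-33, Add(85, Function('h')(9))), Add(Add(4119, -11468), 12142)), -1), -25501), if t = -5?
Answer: Rational(-176517923, 6922) ≈ -25501.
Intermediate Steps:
Function('O')(q, w) = Add(w, Mul(2, q)) (Function('O')(q, w) = Add(Mul(2, q), w) = Add(w, Mul(2, q)))
Function('h')(o) = Mul(30, o) (Function('h')(o) = Mul(Mul(-5, Add(4, Mul(2, -5))), o) = Mul(Mul(-5, Add(4, -10)), o) = Mul(Mul(-5, -6), o) = Mul(30, o))
Add(Pow(Add(Mul(-33, Add(85, Function('h')(9))), Add(Add(4119, -11468), 12142)), -1), -25501) = Add(Pow(Add(Mul(-33, Add(85, Mul(30, 9))), Add(Add(4119, -11468), 12142)), -1), -25501) = Add(Pow(Add(Mul(-33, Add(85, 270)), Add(-7349, 12142)), -1), -25501) = Add(Pow(Add(Mul(-33, 355), 4793), -1), -25501) = Add(Pow(Add(-11715, 4793), -1), -25501) = Add(Pow(-6922, -1), -25501) = Add(Rational(-1, 6922), -25501) = Rational(-176517923, 6922)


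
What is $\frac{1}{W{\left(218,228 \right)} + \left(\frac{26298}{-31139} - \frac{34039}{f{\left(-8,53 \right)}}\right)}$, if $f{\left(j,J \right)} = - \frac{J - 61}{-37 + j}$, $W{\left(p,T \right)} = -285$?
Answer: $\frac{249112}{47626111641} \approx 5.2306 \cdot 10^{-6}$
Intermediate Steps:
$f{\left(j,J \right)} = - \frac{-61 + J}{-37 + j}$
$\frac{1}{W{\left(218,228 \right)} + \left(\frac{26298}{-31139} - \frac{34039}{f{\left(-8,53 \right)}}\right)} = \frac{1}{-285 - \left(\frac{26298}{31139} + 34039 \frac{-37 - 8}{61 - 53}\right)} = \frac{1}{-285 - \left(\frac{26298}{31139} + \frac{34039}{\frac{1}{-45} \left(61 - 53\right)}\right)} = \frac{1}{-285 - \left(\frac{26298}{31139} + \frac{34039}{\left(- \frac{1}{45}\right) 8}\right)} = \frac{1}{-285 - \left(\frac{26298}{31139} + \frac{34039}{- \frac{8}{45}}\right)} = \frac{1}{-285 - - \frac{47697108561}{249112}} = \frac{1}{-285 + \left(- \frac{26298}{31139} + \frac{1531755}{8}\right)} = \frac{1}{-285 + \frac{47697108561}{249112}} = \frac{1}{\frac{47626111641}{249112}} = \frac{249112}{47626111641}$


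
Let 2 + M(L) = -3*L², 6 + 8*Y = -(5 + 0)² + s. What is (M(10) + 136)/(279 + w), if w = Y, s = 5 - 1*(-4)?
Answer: -664/1105 ≈ -0.60090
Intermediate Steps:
s = 9 (s = 5 + 4 = 9)
Y = -11/4 (Y = -¾ + (-(5 + 0)² + 9)/8 = -¾ + (-1*5² + 9)/8 = -¾ + (-1*25 + 9)/8 = -¾ + (-25 + 9)/8 = -¾ + (⅛)*(-16) = -¾ - 2 = -11/4 ≈ -2.7500)
w = -11/4 ≈ -2.7500
M(L) = -2 - 3*L²
(M(10) + 136)/(279 + w) = ((-2 - 3*10²) + 136)/(279 - 11/4) = ((-2 - 3*100) + 136)/(1105/4) = ((-2 - 300) + 136)*(4/1105) = (-302 + 136)*(4/1105) = -166*4/1105 = -664/1105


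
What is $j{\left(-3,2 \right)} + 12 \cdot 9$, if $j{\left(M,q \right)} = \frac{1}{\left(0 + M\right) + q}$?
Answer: $107$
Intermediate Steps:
$j{\left(M,q \right)} = \frac{1}{M + q}$
$j{\left(-3,2 \right)} + 12 \cdot 9 = \frac{1}{-3 + 2} + 12 \cdot 9 = \frac{1}{-1} + 108 = -1 + 108 = 107$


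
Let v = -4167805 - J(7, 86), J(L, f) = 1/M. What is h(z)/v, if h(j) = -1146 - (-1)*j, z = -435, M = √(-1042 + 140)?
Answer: 1981182777970/5222759954419517 + 527*I*√902/5222759954419517 ≈ 0.00037934 + 3.0305e-12*I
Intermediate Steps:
M = I*√902 (M = √(-902) = I*√902 ≈ 30.033*I)
h(j) = -1146 + j
J(L, f) = -I*√902/902 (J(L, f) = 1/(I*√902) = -I*√902/902)
v = -4167805 + I*√902/902 (v = -4167805 - (-1)*I*√902/902 = -4167805 + I*√902/902 ≈ -4.1678e+6 + 0.033296*I)
h(z)/v = (-1146 - 435)/(-4167805 + I*√902/902) = -1581/(-4167805 + I*√902/902)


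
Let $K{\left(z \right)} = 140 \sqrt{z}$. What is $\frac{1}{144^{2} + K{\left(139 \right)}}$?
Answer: $\frac{1296}{26703581} - \frac{35 \sqrt{139}}{106814324} \approx 4.467 \cdot 10^{-5}$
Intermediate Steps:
$\frac{1}{144^{2} + K{\left(139 \right)}} = \frac{1}{144^{2} + 140 \sqrt{139}} = \frac{1}{20736 + 140 \sqrt{139}}$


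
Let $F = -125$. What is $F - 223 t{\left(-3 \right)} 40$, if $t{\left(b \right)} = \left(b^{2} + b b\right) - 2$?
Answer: $-142845$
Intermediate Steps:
$t{\left(b \right)} = -2 + 2 b^{2}$ ($t{\left(b \right)} = \left(b^{2} + b^{2}\right) - 2 = 2 b^{2} - 2 = -2 + 2 b^{2}$)
$F - 223 t{\left(-3 \right)} 40 = -125 - 223 \left(-2 + 2 \left(-3\right)^{2}\right) 40 = -125 - 223 \left(-2 + 2 \cdot 9\right) 40 = -125 - 223 \left(-2 + 18\right) 40 = -125 - 223 \cdot 16 \cdot 40 = -125 - 142720 = -142845$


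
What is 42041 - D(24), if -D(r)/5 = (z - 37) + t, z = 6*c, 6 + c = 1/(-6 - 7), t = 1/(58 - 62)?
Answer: 2166967/52 ≈ 41672.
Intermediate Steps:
t = -¼ (t = 1/(-4) = -¼ ≈ -0.25000)
c = -79/13 (c = -6 + 1/(-6 - 7) = -6 + 1/(-13) = -6 - 1/13 = -79/13 ≈ -6.0769)
z = -474/13 (z = 6*(-79/13) = -474/13 ≈ -36.462)
D(r) = 19165/52 (D(r) = -5*((-474/13 - 37) - ¼) = -5*(-955/13 - ¼) = -5*(-3833/52) = 19165/52)
42041 - D(24) = 42041 - 1*19165/52 = 42041 - 19165/52 = 2166967/52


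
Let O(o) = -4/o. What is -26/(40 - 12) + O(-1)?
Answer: 43/14 ≈ 3.0714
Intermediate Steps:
-26/(40 - 12) + O(-1) = -26/(40 - 12) - 4/(-1) = -26/28 - 4*(-1) = (1/28)*(-26) + 4 = -13/14 + 4 = 43/14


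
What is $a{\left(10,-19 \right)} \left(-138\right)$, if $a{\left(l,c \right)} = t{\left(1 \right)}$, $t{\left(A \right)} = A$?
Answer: $-138$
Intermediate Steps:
$a{\left(l,c \right)} = 1$
$a{\left(10,-19 \right)} \left(-138\right) = 1 \left(-138\right) = -138$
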